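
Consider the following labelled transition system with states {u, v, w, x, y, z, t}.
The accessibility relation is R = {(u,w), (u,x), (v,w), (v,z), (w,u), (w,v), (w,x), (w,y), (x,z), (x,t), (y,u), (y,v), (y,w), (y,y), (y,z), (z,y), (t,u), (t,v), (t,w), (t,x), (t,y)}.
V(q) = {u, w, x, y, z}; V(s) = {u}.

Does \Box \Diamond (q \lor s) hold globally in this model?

Let φ = \Box \Diamond (q \lor s). Evaluate φ at each world:
  u (successors {w, x}): φ is true.
  v (successors {w, z}): φ is true.
  w (successors {u, v, x, y}): φ is true.
  x (successors {z, t}): φ is true.
  y (successors {u, v, w, y, z}): φ is true.
  z (successors {y}): φ is true.
  t (successors {u, v, w, x, y}): φ is true.
For instance, at u:
  At u: \Box \Diamond (q \lor s) requires \Diamond (q \lor s) at every successor {w, x}.
      At w: \Diamond (q \lor s) requires q \lor s at some successor in {u, v, x, y}.
        q \lor s holds at u, so \Diamond (q \lor s) is true at w.
      At x: \Diamond (q \lor s) requires q \lor s at some successor in {z, t}.
        q \lor s holds at z, so \Diamond (q \lor s) is true at x.
  So \Box \Diamond (q \lor s) is true at u.

Yes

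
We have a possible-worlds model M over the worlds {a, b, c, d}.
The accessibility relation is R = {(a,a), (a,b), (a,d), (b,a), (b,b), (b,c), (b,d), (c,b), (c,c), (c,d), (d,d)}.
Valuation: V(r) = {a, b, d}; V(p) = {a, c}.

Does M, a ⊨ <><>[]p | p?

Recall that []ψ holds at a world iff ψ holds at every accessible world, and <>ψ holds iff ψ holds at some accessible world.
At a: <><>[]p is false, p is true, so <><>[]p | p is true.
  At a: <><>[]p requires <>[]p at some successor in {a, b, d}.
    At a: <>[]p is false.
    At b: <>[]p is false.
    At d: <>[]p is false.
  So <><>[]p is false at a.

Yes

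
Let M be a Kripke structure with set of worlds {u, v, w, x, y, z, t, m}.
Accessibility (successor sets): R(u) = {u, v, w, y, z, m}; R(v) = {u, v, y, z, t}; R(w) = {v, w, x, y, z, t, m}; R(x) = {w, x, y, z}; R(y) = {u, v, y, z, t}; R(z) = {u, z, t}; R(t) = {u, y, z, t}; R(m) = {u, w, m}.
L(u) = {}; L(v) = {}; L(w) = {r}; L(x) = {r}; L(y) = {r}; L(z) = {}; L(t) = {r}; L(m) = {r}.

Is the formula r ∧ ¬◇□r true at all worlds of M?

No

Recall that □ψ holds at a world iff ψ holds at every accessible world, and ◇ψ holds iff ψ holds at some accessible world.
Let φ = r ∧ ¬◇□r. Evaluate φ at each world:
  u (successors {u, v, w, y, z, m}): φ is false.
  v (successors {u, v, y, z, t}): φ is false.
  w (successors {v, w, x, y, z, t, m}): φ is true.
  x (successors {w, x, y, z}): φ is true.
  y (successors {u, v, y, z, t}): φ is true.
  z (successors {u, z, t}): φ is false.
  t (successors {u, y, z, t}): φ is true.
  m (successors {u, w, m}): φ is true.
Detail at u (counterexample):
  At u: r is false, ¬◇□r is true, so r ∧ ¬◇□r is false.
    At u: ◇□r is false, so ¬◇□r is true.
      At u: ◇□r requires □r at some successor in {u, v, w, y, z, m}.
        At u: □r is false.
        At v: □r is false.
        At w: □r is false.
        At y: □r is false.
        At z: □r is false.
        At m: □r is false.
      So ◇□r is false at u.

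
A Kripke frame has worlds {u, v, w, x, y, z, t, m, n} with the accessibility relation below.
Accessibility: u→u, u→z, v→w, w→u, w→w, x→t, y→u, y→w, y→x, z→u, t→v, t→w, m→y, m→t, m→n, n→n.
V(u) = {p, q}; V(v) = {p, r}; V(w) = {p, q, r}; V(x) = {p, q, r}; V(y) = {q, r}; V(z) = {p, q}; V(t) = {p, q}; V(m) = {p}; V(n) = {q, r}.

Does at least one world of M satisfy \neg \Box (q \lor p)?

No

Let φ = \neg \Box (q \lor p). Evaluate φ at each world:
  u (successors {u, z}): φ is false.
  v (successors {w}): φ is false.
  w (successors {u, w}): φ is false.
  x (successors {t}): φ is false.
  y (successors {u, w, x}): φ is false.
  z (successors {u}): φ is false.
  t (successors {v, w}): φ is false.
  m (successors {y, t, n}): φ is false.
  n (successors {n}): φ is false.
For instance, at t:
  At t: \Box (q \lor p) is true, so \neg \Box (q \lor p) is false.
    At t: \Box (q \lor p) requires q \lor p at every successor {v, w}.
      At v: q \lor p is true.
      At w: q \lor p is true.
    So \Box (q \lor p) is true at t.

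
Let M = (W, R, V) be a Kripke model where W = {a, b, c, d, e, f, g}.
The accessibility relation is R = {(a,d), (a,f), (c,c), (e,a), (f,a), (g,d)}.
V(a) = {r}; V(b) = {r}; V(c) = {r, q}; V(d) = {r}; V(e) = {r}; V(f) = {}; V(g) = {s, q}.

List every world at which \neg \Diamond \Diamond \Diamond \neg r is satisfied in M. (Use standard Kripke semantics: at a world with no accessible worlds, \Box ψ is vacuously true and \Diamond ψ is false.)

b, c, d, e, f, g

Recall that \Diamond ψ holds at a world iff ψ holds at some accessible world.
Let φ = \neg \Diamond \Diamond \Diamond \neg r. Evaluate φ at each world:
  a (successors {d, f}): φ is false.
  b (successors ∅): φ is true.
  c (successors {c}): φ is true.
  d (successors ∅): φ is true.
  e (successors {a}): φ is true.
  f (successors {a}): φ is true.
  g (successors {d}): φ is true.
For instance, at c:
  At c: \Diamond \Diamond \Diamond \neg r is false, so \neg \Diamond \Diamond \Diamond \neg r is true.
    At c: \Diamond \Diamond \Diamond \neg r requires \Diamond \Diamond \neg r at some successor in {c}.
      At c: \Diamond \Diamond \neg r is false.
    So \Diamond \Diamond \Diamond \neg r is false at c.
Satisfying worlds: {b, c, d, e, f, g}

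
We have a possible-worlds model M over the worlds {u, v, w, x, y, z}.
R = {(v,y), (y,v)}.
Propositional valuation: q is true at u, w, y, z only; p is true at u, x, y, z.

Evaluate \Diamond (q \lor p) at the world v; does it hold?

At v: \Diamond (q \lor p) requires q \lor p at some successor in {y}.
  q \lor p holds at y, so \Diamond (q \lor p) is true at v.

Yes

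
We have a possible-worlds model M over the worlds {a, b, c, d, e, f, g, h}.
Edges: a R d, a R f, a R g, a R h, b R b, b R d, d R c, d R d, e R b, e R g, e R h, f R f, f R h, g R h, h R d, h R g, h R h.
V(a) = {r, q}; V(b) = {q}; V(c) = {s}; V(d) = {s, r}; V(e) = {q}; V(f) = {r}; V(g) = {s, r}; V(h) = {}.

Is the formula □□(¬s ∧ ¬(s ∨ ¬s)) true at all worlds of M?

No

Recall that □ψ holds at a world iff ψ holds at every accessible world, and ◇ψ holds iff ψ holds at some accessible world.
Let φ = □□(¬s ∧ ¬(s ∨ ¬s)). Evaluate φ at each world:
  a (successors {d, f, g, h}): φ is false.
  b (successors {b, d}): φ is false.
  c (successors ∅): φ is true.
  d (successors {c, d}): φ is false.
  e (successors {b, g, h}): φ is false.
  f (successors {f, h}): φ is false.
  g (successors {h}): φ is false.
  h (successors {d, g, h}): φ is false.
Detail at a (counterexample):
  At a: □□(¬s ∧ ¬(s ∨ ¬s)) requires □(¬s ∧ ¬(s ∨ ¬s)) at every successor {d, f, g, h}.
    □(¬s ∧ ¬(s ∨ ¬s)) fails at d, so □□(¬s ∧ ¬(s ∨ ¬s)) is false at a.
      At d: □(¬s ∧ ¬(s ∨ ¬s)) requires ¬s ∧ ¬(s ∨ ¬s) at every successor {c, d}.
        ¬s ∧ ¬(s ∨ ¬s) fails at c, so □(¬s ∧ ¬(s ∨ ¬s)) is false at d.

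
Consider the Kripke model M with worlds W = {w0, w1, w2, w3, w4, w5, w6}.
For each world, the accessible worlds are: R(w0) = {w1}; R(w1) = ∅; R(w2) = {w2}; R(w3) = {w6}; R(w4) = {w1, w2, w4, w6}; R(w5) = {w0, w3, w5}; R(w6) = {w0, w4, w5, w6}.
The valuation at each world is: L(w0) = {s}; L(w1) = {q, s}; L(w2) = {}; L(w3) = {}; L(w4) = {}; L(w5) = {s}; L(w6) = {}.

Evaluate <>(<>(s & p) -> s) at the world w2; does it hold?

Yes

At w2: <>(<>(s & p) -> s) requires <>(s & p) -> s at some successor in {w2}.
  <>(s & p) -> s holds at w2, so <>(<>(s & p) -> s) is true at w2.
    At w2: <>(s & p) is false, s is false, so <>(s & p) -> s is true.
      At w2: <>(s & p) requires s & p at some successor in {w2}.
        At w2: s & p is false.
      So <>(s & p) is false at w2.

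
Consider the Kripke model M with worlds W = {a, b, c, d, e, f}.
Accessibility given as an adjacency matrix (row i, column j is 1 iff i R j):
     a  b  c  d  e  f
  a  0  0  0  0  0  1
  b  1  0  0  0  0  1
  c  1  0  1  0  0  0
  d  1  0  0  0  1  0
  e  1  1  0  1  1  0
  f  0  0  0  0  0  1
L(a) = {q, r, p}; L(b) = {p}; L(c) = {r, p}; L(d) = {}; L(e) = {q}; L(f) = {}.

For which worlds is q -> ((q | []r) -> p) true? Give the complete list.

a, b, c, d, f

Recall that []ψ holds at a world iff ψ holds at every accessible world, and <>ψ holds iff ψ holds at some accessible world.
Let φ = q -> ((q | []r) -> p). Evaluate φ at each world:
  a (successors {f}): φ is true.
  b (successors {a, f}): φ is true.
  c (successors {a, c}): φ is true.
  d (successors {a, e}): φ is true.
  e (successors {a, b, d, e}): φ is false.
  f (successors {f}): φ is true.
For instance, at d:
  At d: q is false, (q | []r) -> p is true, so q -> ((q | []r) -> p) is true.
    At d: q | []r is false, p is false, so (q | []r) -> p is true.
      At d: q is false, []r is false, so q | []r is false.
Satisfying worlds: {a, b, c, d, f}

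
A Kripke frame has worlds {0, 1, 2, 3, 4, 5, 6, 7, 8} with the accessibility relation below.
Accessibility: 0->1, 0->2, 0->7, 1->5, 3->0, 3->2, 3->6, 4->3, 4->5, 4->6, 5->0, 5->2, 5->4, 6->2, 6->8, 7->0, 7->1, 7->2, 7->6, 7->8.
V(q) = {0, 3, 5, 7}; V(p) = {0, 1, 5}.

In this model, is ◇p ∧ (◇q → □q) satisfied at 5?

No

At 5: ◇p is true, ◇q → □q is false, so ◇p ∧ (◇q → □q) is false.
  At 5: ◇p requires p at some successor in {0, 2, 4}.
    p holds at 0, so ◇p is true at 5.
  At 5: ◇q is true, □q is false, so ◇q → □q is false.
    At 5: ◇q requires q at some successor in {0, 2, 4}.
      q holds at 0, so ◇q is true at 5.
    At 5: □q requires q at every successor {0, 2, 4}.
      q fails at 2, so □q is false at 5.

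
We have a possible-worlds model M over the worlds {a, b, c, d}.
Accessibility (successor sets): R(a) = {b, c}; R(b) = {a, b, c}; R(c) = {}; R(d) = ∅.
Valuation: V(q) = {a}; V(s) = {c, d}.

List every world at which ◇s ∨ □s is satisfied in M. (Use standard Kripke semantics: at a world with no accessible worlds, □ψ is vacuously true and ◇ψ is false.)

a, b, c, d

Let φ = ◇s ∨ □s. Evaluate φ at each world:
  a (successors {b, c}): φ is true.
  b (successors {a, b, c}): φ is true.
  c (successors ∅): φ is true.
  d (successors ∅): φ is true.
For instance, at a:
  At a: ◇s is true, □s is false, so ◇s ∨ □s is true.
    At a: ◇s requires s at some successor in {b, c}.
      s holds at c, so ◇s is true at a.
    At a: □s requires s at every successor {b, c}.
      s fails at b, so □s is false at a.
Satisfying worlds: {a, b, c, d}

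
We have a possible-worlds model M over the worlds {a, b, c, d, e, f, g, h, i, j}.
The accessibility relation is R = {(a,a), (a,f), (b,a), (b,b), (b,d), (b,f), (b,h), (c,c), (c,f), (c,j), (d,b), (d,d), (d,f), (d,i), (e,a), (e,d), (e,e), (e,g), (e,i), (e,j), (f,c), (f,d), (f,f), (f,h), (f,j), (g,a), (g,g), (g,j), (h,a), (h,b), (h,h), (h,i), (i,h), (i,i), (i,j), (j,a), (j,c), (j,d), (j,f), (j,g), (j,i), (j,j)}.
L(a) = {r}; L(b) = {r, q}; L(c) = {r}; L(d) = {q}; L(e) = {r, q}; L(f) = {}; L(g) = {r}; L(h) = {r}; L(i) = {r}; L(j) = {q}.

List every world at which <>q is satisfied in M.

Let φ = <>q. Evaluate φ at each world:
  a (successors {a, f}): φ is false.
  b (successors {a, b, d, f, h}): φ is true.
  c (successors {c, f, j}): φ is true.
  d (successors {b, d, f, i}): φ is true.
  e (successors {a, d, e, g, i, j}): φ is true.
  f (successors {c, d, f, h, j}): φ is true.
  g (successors {a, g, j}): φ is true.
  h (successors {a, b, h, i}): φ is true.
  i (successors {h, i, j}): φ is true.
  j (successors {a, c, d, f, g, i, j}): φ is true.
For instance, at f:
  At f: <>q requires q at some successor in {c, d, f, h, j}.
    q holds at d, so <>q is true at f.
Satisfying worlds: {b, c, d, e, f, g, h, i, j}

b, c, d, e, f, g, h, i, j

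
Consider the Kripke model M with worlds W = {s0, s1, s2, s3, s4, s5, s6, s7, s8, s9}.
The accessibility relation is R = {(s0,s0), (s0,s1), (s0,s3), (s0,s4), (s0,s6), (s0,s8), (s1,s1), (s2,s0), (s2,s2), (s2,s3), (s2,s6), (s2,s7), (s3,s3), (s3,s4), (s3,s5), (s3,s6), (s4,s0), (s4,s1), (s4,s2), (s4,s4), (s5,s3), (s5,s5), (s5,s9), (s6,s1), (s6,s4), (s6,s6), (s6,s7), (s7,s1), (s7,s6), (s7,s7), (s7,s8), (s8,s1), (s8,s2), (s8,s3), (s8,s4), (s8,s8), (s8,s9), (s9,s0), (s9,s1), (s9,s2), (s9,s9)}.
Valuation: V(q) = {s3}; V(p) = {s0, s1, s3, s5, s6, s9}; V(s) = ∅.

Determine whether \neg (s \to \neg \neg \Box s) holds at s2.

No

At s2: s \to \neg \neg \Box s is true, so \neg (s \to \neg \neg \Box s) is false.
  At s2: s is false, \neg \neg \Box s is false, so s \to \neg \neg \Box s is true.
    At s2: \neg \Box s is true, so \neg \neg \Box s is false.
      At s2: \Box s is false, so \neg \Box s is true.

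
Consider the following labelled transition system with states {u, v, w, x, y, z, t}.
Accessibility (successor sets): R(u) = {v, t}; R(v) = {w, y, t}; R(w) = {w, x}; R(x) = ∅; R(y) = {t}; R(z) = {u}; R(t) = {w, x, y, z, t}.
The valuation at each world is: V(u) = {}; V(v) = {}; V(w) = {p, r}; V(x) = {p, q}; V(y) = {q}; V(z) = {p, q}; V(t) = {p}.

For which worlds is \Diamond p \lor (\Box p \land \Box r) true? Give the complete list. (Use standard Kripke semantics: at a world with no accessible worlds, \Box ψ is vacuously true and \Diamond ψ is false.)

u, v, w, x, y, t

Let φ = \Diamond p \lor (\Box p \land \Box r). Evaluate φ at each world:
  u (successors {v, t}): φ is true.
  v (successors {w, y, t}): φ is true.
  w (successors {w, x}): φ is true.
  x (successors ∅): φ is true.
  y (successors {t}): φ is true.
  z (successors {u}): φ is false.
  t (successors {w, x, y, z, t}): φ is true.
For instance, at v:
  At v: \Diamond p is true, \Box p \land \Box r is false, so \Diamond p \lor (\Box p \land \Box r) is true.
    At v: \Diamond p requires p at some successor in {w, y, t}.
      p holds at w, so \Diamond p is true at v.
    At v: \Box p is false, \Box r is false, so \Box p \land \Box r is false.
      At v: \Box p requires p at every successor {w, y, t}.
        p fails at y, so \Box p is false at v.
      At v: \Box r requires r at every successor {w, y, t}.
        r fails at y, so \Box r is false at v.
Satisfying worlds: {u, v, w, x, y, t}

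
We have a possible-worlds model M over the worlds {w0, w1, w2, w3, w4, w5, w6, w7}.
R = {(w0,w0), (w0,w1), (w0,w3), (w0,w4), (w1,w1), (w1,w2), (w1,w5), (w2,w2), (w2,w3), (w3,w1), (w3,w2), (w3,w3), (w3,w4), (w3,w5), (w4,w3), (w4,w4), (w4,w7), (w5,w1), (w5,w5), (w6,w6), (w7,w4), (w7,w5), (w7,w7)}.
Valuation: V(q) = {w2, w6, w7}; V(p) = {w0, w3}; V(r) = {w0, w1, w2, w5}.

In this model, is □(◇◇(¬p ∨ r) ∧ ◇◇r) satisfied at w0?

Yes

Recall that □ψ holds at a world iff ψ holds at every accessible world, and ◇ψ holds iff ψ holds at some accessible world.
At w0: □(◇◇(¬p ∨ r) ∧ ◇◇r) requires ◇◇(¬p ∨ r) ∧ ◇◇r at every successor {w0, w1, w3, w4}.
  At w0: ◇◇(¬p ∨ r) ∧ ◇◇r is true.
  At w1: ◇◇(¬p ∨ r) ∧ ◇◇r is true.
  At w3: ◇◇(¬p ∨ r) ∧ ◇◇r is true.
  At w4: ◇◇(¬p ∨ r) ∧ ◇◇r is true.
So □(◇◇(¬p ∨ r) ∧ ◇◇r) is true at w0.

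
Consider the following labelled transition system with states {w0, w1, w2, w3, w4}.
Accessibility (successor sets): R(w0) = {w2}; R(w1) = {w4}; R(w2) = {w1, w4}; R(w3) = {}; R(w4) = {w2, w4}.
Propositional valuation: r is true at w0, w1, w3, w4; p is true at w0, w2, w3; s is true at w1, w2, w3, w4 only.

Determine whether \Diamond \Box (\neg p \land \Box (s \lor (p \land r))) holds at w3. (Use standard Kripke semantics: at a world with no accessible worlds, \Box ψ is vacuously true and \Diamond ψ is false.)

No

Recall that \Box ψ holds at a world iff ψ holds at every accessible world, and \Diamond ψ holds iff ψ holds at some accessible world.
At w3: no accessible worlds, so \Diamond \Box (\neg p \land \Box (s \lor (p \land r))) is false.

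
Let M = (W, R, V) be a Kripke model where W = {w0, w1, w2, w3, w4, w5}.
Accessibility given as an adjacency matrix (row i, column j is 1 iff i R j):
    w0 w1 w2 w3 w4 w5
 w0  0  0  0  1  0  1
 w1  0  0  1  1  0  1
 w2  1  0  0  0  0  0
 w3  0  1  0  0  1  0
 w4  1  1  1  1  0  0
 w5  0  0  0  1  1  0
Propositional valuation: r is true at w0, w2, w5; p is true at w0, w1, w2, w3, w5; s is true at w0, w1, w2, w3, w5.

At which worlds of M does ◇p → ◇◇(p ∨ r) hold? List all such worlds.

w0, w1, w2, w3, w4, w5

Let φ = ◇p → ◇◇(p ∨ r). Evaluate φ at each world:
  w0 (successors {w3, w5}): φ is true.
  w1 (successors {w2, w3, w5}): φ is true.
  w2 (successors {w0}): φ is true.
  w3 (successors {w1, w4}): φ is true.
  w4 (successors {w0, w1, w2, w3}): φ is true.
  w5 (successors {w3, w4}): φ is true.
For instance, at w4:
  At w4: ◇p is true, ◇◇(p ∨ r) is true, so ◇p → ◇◇(p ∨ r) is true.
    At w4: ◇p requires p at some successor in {w0, w1, w2, w3}.
      p holds at w0, so ◇p is true at w4.
    At w4: ◇◇(p ∨ r) requires ◇(p ∨ r) at some successor in {w0, w1, w2, w3}.
      ◇(p ∨ r) holds at w0, so ◇◇(p ∨ r) is true at w4.
Satisfying worlds: {w0, w1, w2, w3, w4, w5}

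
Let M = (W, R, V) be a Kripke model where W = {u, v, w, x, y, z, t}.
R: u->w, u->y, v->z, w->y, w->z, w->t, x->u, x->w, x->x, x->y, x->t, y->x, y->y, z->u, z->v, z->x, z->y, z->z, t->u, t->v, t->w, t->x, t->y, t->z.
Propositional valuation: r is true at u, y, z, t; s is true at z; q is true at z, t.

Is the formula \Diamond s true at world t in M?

At t: \Diamond s requires s at some successor in {u, v, w, x, y, z}.
  s holds at z, so \Diamond s is true at t.

Yes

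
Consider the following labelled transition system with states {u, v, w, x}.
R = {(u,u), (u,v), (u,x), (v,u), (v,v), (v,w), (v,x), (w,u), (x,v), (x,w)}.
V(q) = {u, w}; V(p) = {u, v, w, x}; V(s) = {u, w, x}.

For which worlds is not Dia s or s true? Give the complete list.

Let φ = not Dia s or s. Evaluate φ at each world:
  u (successors {u, v, x}): φ is true.
  v (successors {u, v, w, x}): φ is false.
  w (successors {u}): φ is true.
  x (successors {v, w}): φ is true.
For instance, at x:
  At x: not Dia s is false, s is true, so not Dia s or s is true.
    At x: Dia s is true, so not Dia s is false.
      At x: Dia s requires s at some successor in {v, w}.
        s holds at w, so Dia s is true at x.
Satisfying worlds: {u, w, x}

u, w, x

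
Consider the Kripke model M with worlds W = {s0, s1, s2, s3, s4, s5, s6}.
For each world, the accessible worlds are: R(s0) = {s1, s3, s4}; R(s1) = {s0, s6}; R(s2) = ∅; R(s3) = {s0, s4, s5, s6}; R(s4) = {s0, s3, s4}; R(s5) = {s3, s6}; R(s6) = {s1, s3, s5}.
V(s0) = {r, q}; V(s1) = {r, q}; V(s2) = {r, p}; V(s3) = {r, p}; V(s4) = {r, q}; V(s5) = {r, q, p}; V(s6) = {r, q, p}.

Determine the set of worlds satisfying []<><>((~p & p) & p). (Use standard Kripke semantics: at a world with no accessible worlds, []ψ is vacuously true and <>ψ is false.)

Recall that []ψ holds at a world iff ψ holds at every accessible world, and <>ψ holds iff ψ holds at some accessible world.
Let φ = []<><>((~p & p) & p). Evaluate φ at each world:
  s0 (successors {s1, s3, s4}): φ is false.
  s1 (successors {s0, s6}): φ is false.
  s2 (successors ∅): φ is true.
  s3 (successors {s0, s4, s5, s6}): φ is false.
  s4 (successors {s0, s3, s4}): φ is false.
  s5 (successors {s3, s6}): φ is false.
  s6 (successors {s1, s3, s5}): φ is false.
For instance, at s3:
  At s3: []<><>((~p & p) & p) requires <><>((~p & p) & p) at every successor {s0, s4, s5, s6}.
    <><>((~p & p) & p) fails at s0, so []<><>((~p & p) & p) is false at s3.
      At s0: <><>((~p & p) & p) requires <>((~p & p) & p) at some successor in {s1, s3, s4}.
        At s1: <>((~p & p) & p) is false.
        At s3: <>((~p & p) & p) is false.
        At s4: <>((~p & p) & p) is false.
      So <><>((~p & p) & p) is false at s0.
Satisfying worlds: {s2}

s2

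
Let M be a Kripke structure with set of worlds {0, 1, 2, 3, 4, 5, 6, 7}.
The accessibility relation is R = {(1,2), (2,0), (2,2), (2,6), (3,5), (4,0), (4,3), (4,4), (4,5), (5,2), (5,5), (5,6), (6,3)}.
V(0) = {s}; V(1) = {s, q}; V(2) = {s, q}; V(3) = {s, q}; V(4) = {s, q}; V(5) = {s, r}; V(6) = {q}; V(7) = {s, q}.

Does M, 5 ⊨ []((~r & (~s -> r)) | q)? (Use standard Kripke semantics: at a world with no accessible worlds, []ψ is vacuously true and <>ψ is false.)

No

At 5: []((~r & (~s -> r)) | q) requires (~r & (~s -> r)) | q at every successor {2, 5, 6}.
  (~r & (~s -> r)) | q fails at 5, so []((~r & (~s -> r)) | q) is false at 5.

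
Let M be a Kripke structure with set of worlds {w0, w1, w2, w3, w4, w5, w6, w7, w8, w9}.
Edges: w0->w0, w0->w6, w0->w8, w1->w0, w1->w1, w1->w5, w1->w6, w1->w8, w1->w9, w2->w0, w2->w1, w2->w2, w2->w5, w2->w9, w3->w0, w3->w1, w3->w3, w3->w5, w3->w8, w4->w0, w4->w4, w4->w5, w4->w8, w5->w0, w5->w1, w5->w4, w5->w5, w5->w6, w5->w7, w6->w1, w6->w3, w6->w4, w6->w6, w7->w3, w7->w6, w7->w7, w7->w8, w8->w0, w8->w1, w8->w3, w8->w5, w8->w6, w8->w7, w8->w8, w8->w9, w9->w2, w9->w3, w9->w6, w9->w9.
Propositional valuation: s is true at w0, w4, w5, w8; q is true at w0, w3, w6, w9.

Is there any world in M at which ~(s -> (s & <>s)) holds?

Let φ = ~(s -> (s & <>s)). Evaluate φ at each world:
  w0 (successors {w0, w6, w8}): φ is false.
  w1 (successors {w0, w1, w5, w6, w8, w9}): φ is false.
  w2 (successors {w0, w1, w2, w5, w9}): φ is false.
  w3 (successors {w0, w1, w3, w5, w8}): φ is false.
  w4 (successors {w0, w4, w5, w8}): φ is false.
  w5 (successors {w0, w1, w4, w5, w6, w7}): φ is false.
  w6 (successors {w1, w3, w4, w6}): φ is false.
  w7 (successors {w3, w6, w7, w8}): φ is false.
  w8 (successors {w0, w1, w3, w5, w6, w7, w8, w9}): φ is false.
  w9 (successors {w2, w3, w6, w9}): φ is false.
For instance, at w3:
  At w3: s -> (s & <>s) is true, so ~(s -> (s & <>s)) is false.
    At w3: s is false, s & <>s is false, so s -> (s & <>s) is true.
      At w3: s is false, <>s is true, so s & <>s is false.

No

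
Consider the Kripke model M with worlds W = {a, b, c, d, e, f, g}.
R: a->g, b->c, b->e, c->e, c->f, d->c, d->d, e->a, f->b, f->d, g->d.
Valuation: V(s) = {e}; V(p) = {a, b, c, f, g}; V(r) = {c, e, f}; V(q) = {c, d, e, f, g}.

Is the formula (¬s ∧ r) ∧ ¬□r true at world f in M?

Yes

At f: ¬s ∧ r is true, ¬□r is true, so (¬s ∧ r) ∧ ¬□r is true.
  At f: □r is false, so ¬□r is true.
    At f: □r requires r at every successor {b, d}.
      r fails at b, so □r is false at f.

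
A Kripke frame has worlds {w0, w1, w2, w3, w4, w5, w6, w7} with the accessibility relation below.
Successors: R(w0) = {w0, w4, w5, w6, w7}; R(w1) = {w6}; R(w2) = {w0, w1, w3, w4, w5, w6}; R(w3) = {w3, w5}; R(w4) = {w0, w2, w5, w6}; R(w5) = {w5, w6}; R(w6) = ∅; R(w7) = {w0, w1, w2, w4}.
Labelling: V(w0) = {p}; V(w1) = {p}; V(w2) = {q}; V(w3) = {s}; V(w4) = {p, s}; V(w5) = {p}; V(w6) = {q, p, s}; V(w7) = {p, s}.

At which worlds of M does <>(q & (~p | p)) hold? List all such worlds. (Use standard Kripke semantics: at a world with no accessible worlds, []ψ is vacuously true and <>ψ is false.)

Let φ = <>(q & (~p | p)). Evaluate φ at each world:
  w0 (successors {w0, w4, w5, w6, w7}): φ is true.
  w1 (successors {w6}): φ is true.
  w2 (successors {w0, w1, w3, w4, w5, w6}): φ is true.
  w3 (successors {w3, w5}): φ is false.
  w4 (successors {w0, w2, w5, w6}): φ is true.
  w5 (successors {w5, w6}): φ is true.
  w6 (successors ∅): φ is false.
  w7 (successors {w0, w1, w2, w4}): φ is true.
For instance, at w4:
  At w4: <>(q & (~p | p)) requires q & (~p | p) at some successor in {w0, w2, w5, w6}.
    q & (~p | p) holds at w2, so <>(q & (~p | p)) is true at w4.
Satisfying worlds: {w0, w1, w2, w4, w5, w7}

w0, w1, w2, w4, w5, w7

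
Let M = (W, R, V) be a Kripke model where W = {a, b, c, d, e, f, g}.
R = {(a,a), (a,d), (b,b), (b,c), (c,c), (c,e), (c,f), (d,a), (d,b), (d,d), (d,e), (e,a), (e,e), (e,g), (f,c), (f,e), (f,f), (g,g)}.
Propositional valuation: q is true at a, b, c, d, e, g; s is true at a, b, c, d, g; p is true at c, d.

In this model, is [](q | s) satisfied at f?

Recall that []ψ holds at a world iff ψ holds at every accessible world, and <>ψ holds iff ψ holds at some accessible world.
At f: [](q | s) requires q | s at every successor {c, e, f}.
  q | s fails at f, so [](q | s) is false at f.

No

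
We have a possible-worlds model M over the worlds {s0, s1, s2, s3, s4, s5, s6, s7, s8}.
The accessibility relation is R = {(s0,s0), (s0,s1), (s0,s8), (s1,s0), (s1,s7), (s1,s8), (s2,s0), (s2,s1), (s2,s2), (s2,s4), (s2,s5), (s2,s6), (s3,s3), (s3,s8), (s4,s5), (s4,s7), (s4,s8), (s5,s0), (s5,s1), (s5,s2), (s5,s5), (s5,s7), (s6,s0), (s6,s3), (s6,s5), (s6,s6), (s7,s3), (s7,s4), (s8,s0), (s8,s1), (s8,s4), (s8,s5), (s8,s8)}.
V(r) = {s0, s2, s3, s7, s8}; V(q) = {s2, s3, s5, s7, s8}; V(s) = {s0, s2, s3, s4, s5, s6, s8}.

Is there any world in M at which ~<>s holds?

Let φ = ~<>s. Evaluate φ at each world:
  s0 (successors {s0, s1, s8}): φ is false.
  s1 (successors {s0, s7, s8}): φ is false.
  s2 (successors {s0, s1, s2, s4, s5, s6}): φ is false.
  s3 (successors {s3, s8}): φ is false.
  s4 (successors {s5, s7, s8}): φ is false.
  s5 (successors {s0, s1, s2, s5, s7}): φ is false.
  s6 (successors {s0, s3, s5, s6}): φ is false.
  s7 (successors {s3, s4}): φ is false.
  s8 (successors {s0, s1, s4, s5, s8}): φ is false.
For instance, at s0:
  At s0: <>s is true, so ~<>s is false.
    At s0: <>s requires s at some successor in {s0, s1, s8}.
      s holds at s0, so <>s is true at s0.

No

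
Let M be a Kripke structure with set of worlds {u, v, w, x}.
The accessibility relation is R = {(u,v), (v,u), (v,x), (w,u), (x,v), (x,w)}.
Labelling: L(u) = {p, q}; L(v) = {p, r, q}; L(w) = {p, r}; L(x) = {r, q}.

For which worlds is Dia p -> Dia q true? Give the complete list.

u, v, w, x

Let φ = Dia p -> Dia q. Evaluate φ at each world:
  u (successors {v}): φ is true.
  v (successors {u, x}): φ is true.
  w (successors {u}): φ is true.
  x (successors {v, w}): φ is true.
For instance, at w:
  At w: Dia p is true, Dia q is true, so Dia p -> Dia q is true.
    At w: Dia p requires p at some successor in {u}.
      p holds at u, so Dia p is true at w.
    At w: Dia q requires q at some successor in {u}.
      q holds at u, so Dia q is true at w.
Satisfying worlds: {u, v, w, x}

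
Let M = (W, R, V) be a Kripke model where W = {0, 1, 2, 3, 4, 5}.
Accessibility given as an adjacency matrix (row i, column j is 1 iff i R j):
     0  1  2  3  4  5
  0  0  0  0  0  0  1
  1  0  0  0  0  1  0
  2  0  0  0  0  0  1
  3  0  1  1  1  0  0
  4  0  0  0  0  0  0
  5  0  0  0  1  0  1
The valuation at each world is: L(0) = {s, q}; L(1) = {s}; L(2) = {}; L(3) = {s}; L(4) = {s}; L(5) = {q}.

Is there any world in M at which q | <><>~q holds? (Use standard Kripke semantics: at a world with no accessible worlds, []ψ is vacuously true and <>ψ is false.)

Yes

Recall that <>ψ holds at a world iff ψ holds at some accessible world.
Let φ = q | <><>~q. Evaluate φ at each world:
  0 (successors {5}): φ is true.
  1 (successors {4}): φ is false.
  2 (successors {5}): φ is true.
  3 (successors {1, 2, 3}): φ is true.
  4 (successors ∅): φ is false.
  5 (successors {3, 5}): φ is true.
Detail at 0 (witness):
  At 0: q is true, <><>~q is true, so q | <><>~q is true.
    At 0: <><>~q requires <>~q at some successor in {5}.
      <>~q holds at 5, so <><>~q is true at 0.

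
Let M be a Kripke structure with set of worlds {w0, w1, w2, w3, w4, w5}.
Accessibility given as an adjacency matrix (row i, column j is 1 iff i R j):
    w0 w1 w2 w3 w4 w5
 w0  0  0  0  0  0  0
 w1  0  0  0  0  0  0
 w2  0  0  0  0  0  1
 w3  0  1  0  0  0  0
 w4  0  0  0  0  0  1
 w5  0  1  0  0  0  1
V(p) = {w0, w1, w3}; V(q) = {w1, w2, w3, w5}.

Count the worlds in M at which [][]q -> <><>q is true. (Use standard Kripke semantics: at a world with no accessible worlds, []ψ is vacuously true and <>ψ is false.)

Let φ = [][]q -> <><>q. Evaluate φ at each world:
  w0 (successors ∅): φ is false.
  w1 (successors ∅): φ is false.
  w2 (successors {w5}): φ is true.
  w3 (successors {w1}): φ is false.
  w4 (successors {w5}): φ is true.
  w5 (successors {w1, w5}): φ is true.
For instance, at w4:
  At w4: [][]q is true, <><>q is true, so [][]q -> <><>q is true.
    At w4: [][]q requires []q at every successor {w5}.
      At w5: []q is true.
    So [][]q is true at w4.
    At w4: <><>q requires <>q at some successor in {w5}.
      <>q holds at w5, so <><>q is true at w4.
Satisfying worlds: {w2, w4, w5}

3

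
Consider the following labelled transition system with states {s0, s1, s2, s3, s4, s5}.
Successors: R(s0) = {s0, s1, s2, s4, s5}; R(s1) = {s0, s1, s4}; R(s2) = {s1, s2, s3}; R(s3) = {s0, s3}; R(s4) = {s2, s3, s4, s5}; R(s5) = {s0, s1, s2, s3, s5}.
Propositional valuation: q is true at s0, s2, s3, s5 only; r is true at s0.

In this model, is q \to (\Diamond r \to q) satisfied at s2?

Yes

At s2: q is true, \Diamond r \to q is true, so q \to (\Diamond r \to q) is true.
  At s2: \Diamond r is false, q is true, so \Diamond r \to q is true.
    At s2: \Diamond r requires r at some successor in {s1, s2, s3}.
      At s1: r is false.
      At s2: r is false.
      At s3: r is false.
    So \Diamond r is false at s2.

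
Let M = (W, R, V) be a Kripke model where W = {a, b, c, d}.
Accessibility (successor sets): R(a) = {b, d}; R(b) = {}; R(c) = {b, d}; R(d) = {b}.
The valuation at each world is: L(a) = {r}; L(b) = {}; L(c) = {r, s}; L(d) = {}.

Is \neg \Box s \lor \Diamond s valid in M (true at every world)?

Let φ = \neg \Box s \lor \Diamond s. Evaluate φ at each world:
  a (successors {b, d}): φ is true.
  b (successors ∅): φ is false.
  c (successors {b, d}): φ is true.
  d (successors {b}): φ is true.
Detail at b (counterexample):
  At b: \neg \Box s is false, \Diamond s is false, so \neg \Box s \lor \Diamond s is false.
    At b: \Box s is true, so \neg \Box s is false.
      At b: no accessible worlds, so \Box s holds vacuously.
    At b: no accessible worlds, so \Diamond s is false.

No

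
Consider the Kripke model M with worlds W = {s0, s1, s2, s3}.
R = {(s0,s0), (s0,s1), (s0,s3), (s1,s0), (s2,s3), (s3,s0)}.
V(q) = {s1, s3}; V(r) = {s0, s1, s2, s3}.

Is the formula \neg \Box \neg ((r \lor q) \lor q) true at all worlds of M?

Let φ = \neg \Box \neg ((r \lor q) \lor q). Evaluate φ at each world:
  s0 (successors {s0, s1, s3}): φ is true.
  s1 (successors {s0}): φ is true.
  s2 (successors {s3}): φ is true.
  s3 (successors {s0}): φ is true.
For instance, at s2:
  At s2: \Box \neg ((r \lor q) \lor q) is false, so \neg \Box \neg ((r \lor q) \lor q) is true.
    At s2: \Box \neg ((r \lor q) \lor q) requires \neg ((r \lor q) \lor q) at every successor {s3}.
      \neg ((r \lor q) \lor q) fails at s3, so \Box \neg ((r \lor q) \lor q) is false at s2.

Yes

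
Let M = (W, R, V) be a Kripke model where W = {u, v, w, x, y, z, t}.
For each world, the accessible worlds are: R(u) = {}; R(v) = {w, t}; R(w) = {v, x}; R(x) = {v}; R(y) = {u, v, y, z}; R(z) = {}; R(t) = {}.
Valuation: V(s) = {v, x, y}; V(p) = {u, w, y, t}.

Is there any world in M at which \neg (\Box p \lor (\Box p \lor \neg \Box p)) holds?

Recall that \Box ψ holds at a world iff ψ holds at every accessible world, and \Diamond ψ holds iff ψ holds at some accessible world.
Let φ = \neg (\Box p \lor (\Box p \lor \neg \Box p)). Evaluate φ at each world:
  u (successors ∅): φ is false.
  v (successors {w, t}): φ is false.
  w (successors {v, x}): φ is false.
  x (successors {v}): φ is false.
  y (successors {u, v, y, z}): φ is false.
  z (successors ∅): φ is false.
  t (successors ∅): φ is false.
For instance, at w:
  At w: \Box p \lor (\Box p \lor \neg \Box p) is true, so \neg (\Box p \lor (\Box p \lor \neg \Box p)) is false.
    At w: \Box p is false, \Box p \lor \neg \Box p is true, so \Box p \lor (\Box p \lor \neg \Box p) is true.
      At w: \Box p requires p at every successor {v, x}.
        p fails at v, so \Box p is false at w.
      At w: \Box p is false, \neg \Box p is true, so \Box p \lor \neg \Box p is true.

No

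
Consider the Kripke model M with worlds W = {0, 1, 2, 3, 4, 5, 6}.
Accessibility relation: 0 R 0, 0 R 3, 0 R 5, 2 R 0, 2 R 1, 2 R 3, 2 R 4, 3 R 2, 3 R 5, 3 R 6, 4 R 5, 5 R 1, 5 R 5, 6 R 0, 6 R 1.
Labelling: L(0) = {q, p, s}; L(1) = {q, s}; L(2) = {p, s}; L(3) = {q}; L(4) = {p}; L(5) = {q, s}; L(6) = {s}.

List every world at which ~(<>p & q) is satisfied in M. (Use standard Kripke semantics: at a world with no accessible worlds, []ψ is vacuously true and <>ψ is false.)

Let φ = ~(<>p & q). Evaluate φ at each world:
  0 (successors {0, 3, 5}): φ is false.
  1 (successors ∅): φ is true.
  2 (successors {0, 1, 3, 4}): φ is true.
  3 (successors {2, 5, 6}): φ is false.
  4 (successors {5}): φ is true.
  5 (successors {1, 5}): φ is true.
  6 (successors {0, 1}): φ is true.
For instance, at 5:
  At 5: <>p & q is false, so ~(<>p & q) is true.
    At 5: <>p is false, q is true, so <>p & q is false.
      At 5: <>p requires p at some successor in {1, 5}.
        At 1: p is false.
        At 5: p is false.
      So <>p is false at 5.
Satisfying worlds: {1, 2, 4, 5, 6}

1, 2, 4, 5, 6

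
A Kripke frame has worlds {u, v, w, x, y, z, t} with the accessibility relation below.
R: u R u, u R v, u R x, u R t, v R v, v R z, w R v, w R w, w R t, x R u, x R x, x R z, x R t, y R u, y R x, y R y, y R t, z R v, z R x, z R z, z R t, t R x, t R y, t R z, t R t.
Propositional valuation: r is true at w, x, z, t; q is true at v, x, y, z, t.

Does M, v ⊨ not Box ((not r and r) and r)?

Yes

At v: Box ((not r and r) and r) is false, so not Box ((not r and r) and r) is true.
  At v: Box ((not r and r) and r) requires (not r and r) and r at every successor {v, z}.
    (not r and r) and r fails at v, so Box ((not r and r) and r) is false at v.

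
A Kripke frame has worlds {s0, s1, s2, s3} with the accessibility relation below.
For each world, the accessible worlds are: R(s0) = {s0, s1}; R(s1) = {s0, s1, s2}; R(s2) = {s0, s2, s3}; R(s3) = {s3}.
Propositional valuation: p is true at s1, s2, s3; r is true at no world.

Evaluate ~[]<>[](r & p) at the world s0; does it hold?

At s0: []<>[](r & p) is false, so ~[]<>[](r & p) is true.
  At s0: []<>[](r & p) requires <>[](r & p) at every successor {s0, s1}.
    <>[](r & p) fails at s0, so []<>[](r & p) is false at s0.
      At s0: <>[](r & p) requires [](r & p) at some successor in {s0, s1}.
        At s0: [](r & p) is false.
        At s1: [](r & p) is false.
      So <>[](r & p) is false at s0.

Yes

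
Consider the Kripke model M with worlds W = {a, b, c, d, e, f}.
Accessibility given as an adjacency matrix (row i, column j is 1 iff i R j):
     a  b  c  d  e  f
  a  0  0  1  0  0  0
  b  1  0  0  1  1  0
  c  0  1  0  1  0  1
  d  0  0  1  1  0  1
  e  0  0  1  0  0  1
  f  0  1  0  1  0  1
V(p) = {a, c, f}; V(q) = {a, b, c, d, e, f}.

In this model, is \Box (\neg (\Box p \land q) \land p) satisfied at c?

No

At c: \Box (\neg (\Box p \land q) \land p) requires \neg (\Box p \land q) \land p at every successor {b, d, f}.
  \neg (\Box p \land q) \land p fails at b, so \Box (\neg (\Box p \land q) \land p) is false at c.
    At b: \neg (\Box p \land q) is true, p is false, so \neg (\Box p \land q) \land p is false.
      At b: \Box p \land q is false, so \neg (\Box p \land q) is true.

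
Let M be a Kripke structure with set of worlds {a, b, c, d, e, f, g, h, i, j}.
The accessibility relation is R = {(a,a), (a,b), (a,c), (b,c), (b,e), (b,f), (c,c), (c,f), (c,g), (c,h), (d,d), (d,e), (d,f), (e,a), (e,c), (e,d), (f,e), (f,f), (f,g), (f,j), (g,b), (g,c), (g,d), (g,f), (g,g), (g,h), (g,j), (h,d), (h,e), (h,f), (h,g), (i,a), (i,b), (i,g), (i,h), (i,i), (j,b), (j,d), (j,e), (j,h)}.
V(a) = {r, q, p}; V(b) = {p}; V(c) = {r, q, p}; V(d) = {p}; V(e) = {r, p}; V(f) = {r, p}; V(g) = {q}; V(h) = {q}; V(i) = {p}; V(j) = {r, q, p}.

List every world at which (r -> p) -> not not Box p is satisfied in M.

Let φ = (r -> p) -> not not Box p. Evaluate φ at each world:
  a (successors {a, b, c}): φ is true.
  b (successors {c, e, f}): φ is true.
  c (successors {c, f, g, h}): φ is false.
  d (successors {d, e, f}): φ is true.
  e (successors {a, c, d}): φ is true.
  f (successors {e, f, g, j}): φ is false.
  g (successors {b, c, d, f, g, h, j}): φ is false.
  h (successors {d, e, f, g}): φ is false.
  i (successors {a, b, g, h, i}): φ is false.
  j (successors {b, d, e, h}): φ is false.
For instance, at c:
  At c: r -> p is true, not not Box p is false, so (r -> p) -> not not Box p is false.
    At c: not Box p is true, so not not Box p is false.
      At c: Box p is false, so not Box p is true.
Satisfying worlds: {a, b, d, e}

a, b, d, e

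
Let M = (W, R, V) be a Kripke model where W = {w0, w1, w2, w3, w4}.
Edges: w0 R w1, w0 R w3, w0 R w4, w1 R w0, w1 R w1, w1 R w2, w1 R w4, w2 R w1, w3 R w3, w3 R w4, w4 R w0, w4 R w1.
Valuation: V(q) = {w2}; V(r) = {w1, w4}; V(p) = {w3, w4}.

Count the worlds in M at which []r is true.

Let φ = []r. Evaluate φ at each world:
  w0 (successors {w1, w3, w4}): φ is false.
  w1 (successors {w0, w1, w2, w4}): φ is false.
  w2 (successors {w1}): φ is true.
  w3 (successors {w3, w4}): φ is false.
  w4 (successors {w0, w1}): φ is false.
For instance, at w1:
  At w1: []r requires r at every successor {w0, w1, w2, w4}.
    r fails at w0, so []r is false at w1.
Satisfying worlds: {w2}

1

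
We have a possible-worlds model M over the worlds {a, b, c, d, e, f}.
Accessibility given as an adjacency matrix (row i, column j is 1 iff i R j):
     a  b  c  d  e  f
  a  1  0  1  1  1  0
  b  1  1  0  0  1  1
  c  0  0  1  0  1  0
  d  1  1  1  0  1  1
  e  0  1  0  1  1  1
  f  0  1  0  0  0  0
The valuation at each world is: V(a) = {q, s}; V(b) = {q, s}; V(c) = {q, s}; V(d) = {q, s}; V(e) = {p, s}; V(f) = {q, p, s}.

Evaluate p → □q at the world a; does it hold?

At a: p is false, □q is false, so p → □q is true.
  At a: □q requires q at every successor {a, c, d, e}.
    q fails at e, so □q is false at a.

Yes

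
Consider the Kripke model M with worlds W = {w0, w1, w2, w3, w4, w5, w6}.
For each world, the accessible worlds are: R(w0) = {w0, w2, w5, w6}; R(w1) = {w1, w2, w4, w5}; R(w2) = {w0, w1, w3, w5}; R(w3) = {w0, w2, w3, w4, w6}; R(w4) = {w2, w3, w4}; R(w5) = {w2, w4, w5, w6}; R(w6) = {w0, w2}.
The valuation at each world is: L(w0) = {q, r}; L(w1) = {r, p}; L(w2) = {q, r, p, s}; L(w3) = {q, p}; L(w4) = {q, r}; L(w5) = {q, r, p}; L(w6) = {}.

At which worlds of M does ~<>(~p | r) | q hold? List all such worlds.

w0, w2, w3, w4, w5

Let φ = ~<>(~p | r) | q. Evaluate φ at each world:
  w0 (successors {w0, w2, w5, w6}): φ is true.
  w1 (successors {w1, w2, w4, w5}): φ is false.
  w2 (successors {w0, w1, w3, w5}): φ is true.
  w3 (successors {w0, w2, w3, w4, w6}): φ is true.
  w4 (successors {w2, w3, w4}): φ is true.
  w5 (successors {w2, w4, w5, w6}): φ is true.
  w6 (successors {w0, w2}): φ is false.
For instance, at w0:
  At w0: ~<>(~p | r) is false, q is true, so ~<>(~p | r) | q is true.
    At w0: <>(~p | r) is true, so ~<>(~p | r) is false.
      At w0: <>(~p | r) requires ~p | r at some successor in {w0, w2, w5, w6}.
        ~p | r holds at w0, so <>(~p | r) is true at w0.
Satisfying worlds: {w0, w2, w3, w4, w5}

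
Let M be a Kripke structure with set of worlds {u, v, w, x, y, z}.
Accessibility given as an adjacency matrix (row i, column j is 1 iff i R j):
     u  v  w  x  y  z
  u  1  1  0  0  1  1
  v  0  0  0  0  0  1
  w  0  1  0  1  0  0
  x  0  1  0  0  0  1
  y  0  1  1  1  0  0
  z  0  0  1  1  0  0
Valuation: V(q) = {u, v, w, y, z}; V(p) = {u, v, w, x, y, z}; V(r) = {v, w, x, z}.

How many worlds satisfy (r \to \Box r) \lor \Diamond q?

Recall that \Box ψ holds at a world iff ψ holds at every accessible world, and \Diamond ψ holds iff ψ holds at some accessible world.
Let φ = (r \to \Box r) \lor \Diamond q. Evaluate φ at each world:
  u (successors {u, v, y, z}): φ is true.
  v (successors {z}): φ is true.
  w (successors {v, x}): φ is true.
  x (successors {v, z}): φ is true.
  y (successors {v, w, x}): φ is true.
  z (successors {w, x}): φ is true.
For instance, at v:
  At v: r \to \Box r is true, \Diamond q is true, so (r \to \Box r) \lor \Diamond q is true.
    At v: r is true, \Box r is true, so r \to \Box r is true.
      At v: \Box r requires r at every successor {z}.
        At z: r is true.
      So \Box r is true at v.
    At v: \Diamond q requires q at some successor in {z}.
      q holds at z, so \Diamond q is true at v.
Satisfying worlds: {u, v, w, x, y, z}

6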